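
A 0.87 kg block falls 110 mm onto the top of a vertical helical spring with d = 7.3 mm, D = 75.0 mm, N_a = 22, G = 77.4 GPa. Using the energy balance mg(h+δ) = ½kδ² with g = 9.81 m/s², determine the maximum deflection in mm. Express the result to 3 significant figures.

k = Gd⁴/(8D³N_a) = (77.4×10³)(7.3⁴)/(8·75.0³·22) = 2.9603 N/mm
W = mg = 0.87 × 9.81 = 8.5347 N
½kδ² − Wδ − Wh = 0 → δ = (W + √(W² + 2kWh))/k
δ = (8.5347 + √(72.841 + 5558.36))/2.9603 = (8.5347 + 75.041)/2.9603 = 28.232 mm

28.2 mm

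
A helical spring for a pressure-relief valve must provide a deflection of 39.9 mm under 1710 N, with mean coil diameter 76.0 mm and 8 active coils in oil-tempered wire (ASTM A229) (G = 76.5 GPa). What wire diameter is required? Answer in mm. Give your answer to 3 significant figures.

11.2 mm

Required rate k = F/δ = 1710/39.9 = 42.857 N/mm
d = (8D³N_a·k / G)^(1/4) = (8·76.0³·8·42.857 / (76.5×10³))^0.25
  = (15739)^0.25 = 11.2007 mm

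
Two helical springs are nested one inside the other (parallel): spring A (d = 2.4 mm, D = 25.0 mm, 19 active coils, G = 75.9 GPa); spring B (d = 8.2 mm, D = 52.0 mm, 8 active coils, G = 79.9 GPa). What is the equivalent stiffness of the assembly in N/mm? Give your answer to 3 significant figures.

k_A = Gd⁴/(8D³N_a) = (75.9×10³)(2.4⁴)/(8·25.0³·19) = 1.0603 N/mm
k_B = Gd⁴/(8D³N_a) = (79.9×10³)(8.2⁴)/(8·52.0³·8) = 40.143 N/mm
Parallel: k_eq = 1.0603 + 40.143 = 41.204 N/mm

41.2 N/mm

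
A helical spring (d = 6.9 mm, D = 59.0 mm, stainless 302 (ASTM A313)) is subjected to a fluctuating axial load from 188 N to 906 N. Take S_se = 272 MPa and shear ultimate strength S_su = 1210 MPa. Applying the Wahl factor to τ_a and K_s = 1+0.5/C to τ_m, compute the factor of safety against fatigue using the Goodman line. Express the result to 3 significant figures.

C = D/d = 59.0/6.9 = 8.5507; K_W = (4C−1)/(4C−4)+0.615/C = 1.1713; K_s = 1+0.5/C = 1.0585
F_a = (F_max−F_min)/2 = 359 N; F_m = (F_max+F_min)/2 = 547 N
τ_a = K_W·8F_aD/(πd³) = 1.1713 × 164.19 = 192.3 MPa
τ_m = K_s·8F_mD/(πd³) = 1.0585 × 250.17 = 264.8 MPa
Goodman: 1/n_f = τ_a/S_se + τ_m/S_su = 192.3/272 + 264.8/1210 = 0.70700 + 0.21884 = 0.92584
n_f = 1/0.92584 = 1.08

1.08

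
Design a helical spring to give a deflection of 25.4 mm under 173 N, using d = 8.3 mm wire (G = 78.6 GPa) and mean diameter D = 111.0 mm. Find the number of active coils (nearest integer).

5

Required rate k = F/δ = 173/25.4 = 6.811 N/mm
N_a = Gd⁴/(8D³k) = (78.6×10³ × 8.3⁴)/(8 × 111.0³ × 6.811)
    = 3.73022e+08 / 7.45197e+07 = 5.006 → 5 coils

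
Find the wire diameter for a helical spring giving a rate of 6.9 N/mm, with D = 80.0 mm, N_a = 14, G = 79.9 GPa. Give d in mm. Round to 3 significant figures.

8.39 mm

d = (8D³N_a·k / G)^(1/4) = (8·80.0³·14·6.9 / (79.9×10³))^0.25
  = (4952.1)^0.25 = 8.3888 mm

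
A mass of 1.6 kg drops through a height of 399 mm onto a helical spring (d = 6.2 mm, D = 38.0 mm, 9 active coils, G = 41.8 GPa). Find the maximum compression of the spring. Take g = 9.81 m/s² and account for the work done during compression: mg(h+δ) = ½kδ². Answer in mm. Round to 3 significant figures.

29.3 mm

k = Gd⁴/(8D³N_a) = (41.8×10³)(6.2⁴)/(8·38.0³·9) = 15.634 N/mm
W = mg = 1.6 × 9.81 = 15.696 N
½kδ² − Wδ − Wh = 0 → δ = (W + √(W² + 2kWh))/k
δ = (15.696 + √(246.36 + 195818))/15.634 = (15.696 + 442.79)/15.634 = 29.327 mm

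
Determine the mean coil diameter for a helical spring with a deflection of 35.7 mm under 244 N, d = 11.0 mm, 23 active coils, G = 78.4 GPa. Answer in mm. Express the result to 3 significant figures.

97.0 mm

Required rate k = F/δ = 244/35.7 = 6.8347 N/mm
D = (Gd⁴/(8N_a·k))^(1/3) = (78.4×10³·11.0⁴/(8·23·6.8347))^(1/3)
  = (912741)^(1/3) = 97.0024 mm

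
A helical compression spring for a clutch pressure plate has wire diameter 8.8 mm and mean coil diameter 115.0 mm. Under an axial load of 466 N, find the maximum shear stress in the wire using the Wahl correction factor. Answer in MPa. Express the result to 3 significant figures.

Spring index C = D/d = 115.0/8.8 = 13.0682
K_W = (4C−1)/(4C−4) + 0.615/C = 51.273/48.273 + 0.0471 = 1.1092
τ₀ = 8FD/(πd³) = 8·466·115.0/(π·8.8³) = 428720/2140.9 = 200.25 MPa
τ_max = K·τ₀ = 1.1092 × 200.25 = 222.12 MPa

222 MPa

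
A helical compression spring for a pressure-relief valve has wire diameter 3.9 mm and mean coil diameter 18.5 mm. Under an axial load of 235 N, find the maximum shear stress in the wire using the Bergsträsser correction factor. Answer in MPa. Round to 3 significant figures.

245 MPa

Spring index C = D/d = 18.5/3.9 = 4.7436
K_B = (4C+2)/(4C−3) = 20.974/15.974 = 1.3130
τ₀ = 8FD/(πd³) = 8·235·18.5/(π·3.9³) = 34780/186.36 = 186.63 MPa
τ_max = K·τ₀ = 1.3130 × 186.63 = 245.05 MPa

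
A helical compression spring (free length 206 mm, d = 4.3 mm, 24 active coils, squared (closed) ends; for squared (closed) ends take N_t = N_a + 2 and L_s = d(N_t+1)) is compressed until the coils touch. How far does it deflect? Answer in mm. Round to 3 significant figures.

N_t = 26; L_s = 4.3·27 = 116.1 mm
δ_solid = L₀ − L_s = 206 − 116.1 = 89.9 mm

89.9 mm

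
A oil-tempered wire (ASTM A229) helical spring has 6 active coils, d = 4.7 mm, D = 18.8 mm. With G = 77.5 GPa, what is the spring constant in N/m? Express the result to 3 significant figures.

119000 N/m

k = Gd⁴/(8D³N_a) = (77.5×10³ × 4.7⁴) / (8 × 18.8³ × 6)
  = 3.78175e+07 / 318944 = 118.57 N/mm = 1.1857e+05 N/m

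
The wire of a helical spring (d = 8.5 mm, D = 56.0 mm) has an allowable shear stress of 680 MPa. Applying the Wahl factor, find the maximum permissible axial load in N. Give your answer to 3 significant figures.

2390 N

C = D/d = 56.0/8.5 = 6.5882
K_W = (4C−1)/(4C−4) + 0.615/C = 25.353/22.353 + 0.0933 = 1.2276
τ_max = K·8FD/(πd³) → F_max = τ_allow·πd³/(8DK)
F_max = 680·π·8.5³/(8·56.0·1.2276) = 1.3119e+06/549.95 = 2385.6 N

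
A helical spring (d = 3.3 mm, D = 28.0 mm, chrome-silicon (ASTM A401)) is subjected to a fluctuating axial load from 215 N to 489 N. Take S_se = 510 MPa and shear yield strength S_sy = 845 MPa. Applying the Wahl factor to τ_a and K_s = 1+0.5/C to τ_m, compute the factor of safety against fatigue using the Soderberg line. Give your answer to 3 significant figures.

C = D/d = 28.0/3.3 = 8.4848; K_W = (4C−1)/(4C−4)+0.615/C = 1.1727; K_s = 1+0.5/C = 1.0589
F_a = (F_max−F_min)/2 = 137 N; F_m = (F_max+F_min)/2 = 352 N
τ_a = K_W·8F_aD/(πd³) = 1.1727 × 271.82 = 318.76 MPa
τ_m = K_s·8F_mD/(πd³) = 1.0589 × 698.39 = 739.55 MPa
Soderberg: 1/n_f = τ_a/S_se + τ_m/S_sy = 318.76/510 + 739.55/845 = 0.62501 + 0.87520 = 1.5002
n_f = 1/1.5002 = 0.6666

0.667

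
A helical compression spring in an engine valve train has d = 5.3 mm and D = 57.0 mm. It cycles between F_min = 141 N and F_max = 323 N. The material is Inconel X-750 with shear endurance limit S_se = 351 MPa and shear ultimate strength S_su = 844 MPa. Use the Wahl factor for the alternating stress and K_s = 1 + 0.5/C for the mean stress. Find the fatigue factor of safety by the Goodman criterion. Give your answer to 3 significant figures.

C = D/d = 57.0/5.3 = 10.7547; K_W = (4C−1)/(4C−4)+0.615/C = 1.1341; K_s = 1+0.5/C = 1.0465
F_a = (F_max−F_min)/2 = 91 N; F_m = (F_max+F_min)/2 = 232 N
τ_a = K_W·8F_aD/(πd³) = 1.1341 × 88.721 = 100.62 MPa
τ_m = K_s·8F_mD/(πd³) = 1.0465 × 226.19 = 236.71 MPa
Goodman: 1/n_f = τ_a/S_se + τ_m/S_su = 100.62/351 + 236.71/844 = 0.28666 + 0.28046 = 0.56711
n_f = 1/0.56711 = 1.763

1.76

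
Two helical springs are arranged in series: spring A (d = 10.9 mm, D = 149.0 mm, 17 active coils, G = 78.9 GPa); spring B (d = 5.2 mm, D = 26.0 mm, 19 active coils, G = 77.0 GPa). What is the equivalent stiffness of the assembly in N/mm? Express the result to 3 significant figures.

k_A = Gd⁴/(8D³N_a) = (78.9×10³)(10.9⁴)/(8·149.0³·17) = 2.4756 N/mm
k_B = Gd⁴/(8D³N_a) = (77.0×10³)(5.2⁴)/(8·26.0³·19) = 21.074 N/mm
Series: 1/k_eq = 1/2.4756 + 1/21.074 = 0.45139; k_eq = 2.2154 N/mm

2.22 N/mm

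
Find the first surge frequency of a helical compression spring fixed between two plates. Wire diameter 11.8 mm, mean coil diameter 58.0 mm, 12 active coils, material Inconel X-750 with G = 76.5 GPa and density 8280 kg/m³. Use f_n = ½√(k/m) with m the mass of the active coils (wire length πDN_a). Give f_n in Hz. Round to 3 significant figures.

k = Gd⁴/(8D³N_a) = (76.5×10³)(11.8⁴)/(8·58.0³·12) = 79.183 N/mm = 79183 N/m
Wire length L = πDN_a = π·58.0·12 = 2186.5 mm
m = ρ·(πd²/4)·L = 8280 × 109.36×10⁻⁶ m² × 2.1865 m = 1.9799 kg
f_n = ½√(k/m) = 0.5·√(79183/1.9799) = 0.5·√(39994) = 99.992 Hz

100 Hz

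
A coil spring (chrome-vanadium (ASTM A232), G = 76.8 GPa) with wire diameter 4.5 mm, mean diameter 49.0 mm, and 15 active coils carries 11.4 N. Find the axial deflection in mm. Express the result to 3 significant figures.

k = Gd⁴/(8D³N_a) = (76.8×10³)(4.5⁴)/(8·49.0³·15) = 2.2307 N/mm
δ = F/k = 11.4 / 2.2307 = 5.1105 mm

5.11 mm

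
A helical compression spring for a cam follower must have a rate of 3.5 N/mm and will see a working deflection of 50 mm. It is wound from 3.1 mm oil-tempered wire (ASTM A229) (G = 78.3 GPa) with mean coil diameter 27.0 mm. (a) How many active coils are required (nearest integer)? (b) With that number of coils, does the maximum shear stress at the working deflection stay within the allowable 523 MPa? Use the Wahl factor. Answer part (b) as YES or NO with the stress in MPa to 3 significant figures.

N_a = Gd⁴/(8D³k) = (78.3×10³)(3.1⁴)/(8·27.0³·3.5) = 13.12 → N_a = 13
Actual rate k = Gd⁴/(8D³·13) = 3.5325 N/mm
Working load F = kδ = 3.5325·50 = 176.63 N
C = 27.0/3.1 = 8.7097; K_W = (4C−1)/(4C−4)+0.615/C = 1.1679
τ_max = K_W·8FD/(πd³) = 1.1679·407.64 = 476.07 MPa
τ_max ≤ 523 MPa → acceptable

(a) 13 coils; (b) YES, τ_max = 476 MPa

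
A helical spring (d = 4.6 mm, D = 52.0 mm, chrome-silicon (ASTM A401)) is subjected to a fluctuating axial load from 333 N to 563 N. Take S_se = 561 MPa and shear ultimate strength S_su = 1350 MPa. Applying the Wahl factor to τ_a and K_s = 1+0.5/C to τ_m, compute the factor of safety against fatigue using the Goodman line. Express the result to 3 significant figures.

1.27

C = D/d = 52.0/4.6 = 11.3043; K_W = (4C−1)/(4C−4)+0.615/C = 1.1272; K_s = 1+0.5/C = 1.0442
F_a = (F_max−F_min)/2 = 115 N; F_m = (F_max+F_min)/2 = 448 N
τ_a = K_W·8F_aD/(πd³) = 1.1272 × 156.45 = 176.35 MPa
τ_m = K_s·8F_mD/(πd³) = 1.0442 × 609.46 = 636.42 MPa
Goodman: 1/n_f = τ_a/S_se + τ_m/S_su = 176.35/561 + 636.42/1350 = 0.31434 + 0.47142 = 0.78576
n_f = 1/0.78576 = 1.273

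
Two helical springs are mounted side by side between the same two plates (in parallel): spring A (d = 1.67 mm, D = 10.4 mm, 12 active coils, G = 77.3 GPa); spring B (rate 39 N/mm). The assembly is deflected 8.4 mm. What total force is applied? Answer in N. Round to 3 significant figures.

374 N

k_A = Gd⁴/(8D³N_a) = (77.3×10³)(1.67⁴)/(8·10.4³·12) = 5.5677 N/mm
Parallel: k_eq = 5.5677 + 39 = 44.568 N/mm
F = k_eq·δ = 44.568·8.4 = 374.37 N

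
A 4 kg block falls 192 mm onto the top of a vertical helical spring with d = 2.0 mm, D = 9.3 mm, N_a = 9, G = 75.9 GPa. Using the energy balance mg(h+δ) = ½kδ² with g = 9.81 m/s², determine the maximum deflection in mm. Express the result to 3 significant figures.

k = Gd⁴/(8D³N_a) = (75.9×10³)(2.0⁴)/(8·9.3³·9) = 20.969 N/mm
W = mg = 4 × 9.81 = 39.24 N
½kδ² − Wδ − Wh = 0 → δ = (W + √(W² + 2kWh))/k
δ = (39.24 + √(1539.8 + 315966))/20.969 = (39.24 + 563.48)/20.969 = 28.743 mm

28.7 mm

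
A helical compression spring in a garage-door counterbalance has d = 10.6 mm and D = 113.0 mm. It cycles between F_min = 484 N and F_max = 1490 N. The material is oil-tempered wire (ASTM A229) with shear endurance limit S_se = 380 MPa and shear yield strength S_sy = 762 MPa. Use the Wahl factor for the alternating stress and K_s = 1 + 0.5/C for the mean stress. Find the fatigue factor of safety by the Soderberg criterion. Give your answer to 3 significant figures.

C = D/d = 113.0/10.6 = 10.6604; K_W = (4C−1)/(4C−4)+0.615/C = 1.1353; K_s = 1+0.5/C = 1.0469
F_a = (F_max−F_min)/2 = 503 N; F_m = (F_max+F_min)/2 = 987 N
τ_a = K_W·8F_aD/(πd³) = 1.1353 × 121.53 = 137.97 MPa
τ_m = K_s·8F_mD/(πd³) = 1.0469 × 238.46 = 249.65 MPa
Soderberg: 1/n_f = τ_a/S_se + τ_m/S_sy = 137.97/380 + 249.65/762 = 0.36308 + 0.32762 = 0.6907
n_f = 1/0.6907 = 1.448

1.45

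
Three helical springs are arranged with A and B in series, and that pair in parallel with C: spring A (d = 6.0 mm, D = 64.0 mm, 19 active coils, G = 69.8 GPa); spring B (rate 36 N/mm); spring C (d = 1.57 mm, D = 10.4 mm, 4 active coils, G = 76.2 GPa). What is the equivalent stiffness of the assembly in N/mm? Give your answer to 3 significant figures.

15.0 N/mm

k_A = Gd⁴/(8D³N_a) = (69.8×10³)(6.0⁴)/(8·64.0³·19) = 2.2703 N/mm
k_C = Gd⁴/(8D³N_a) = (76.2×10³)(1.57⁴)/(8·10.4³·4) = 12.862 N/mm
Springs A,B series: k_AB = 1/(1/2.2703+1/36) = 2.1356 N/mm; parallel with C: k_eq = 2.1356+12.862 = 14.997 N/mm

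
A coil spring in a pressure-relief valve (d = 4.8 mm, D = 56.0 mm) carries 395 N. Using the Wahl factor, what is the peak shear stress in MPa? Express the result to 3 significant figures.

572 MPa

Spring index C = D/d = 56.0/4.8 = 11.6667
K_W = (4C−1)/(4C−4) + 0.615/C = 45.667/42.667 + 0.0527 = 1.1230
τ₀ = 8FD/(πd³) = 8·395·56.0/(π·4.8³) = 176960/347.44 = 509.33 MPa
τ_max = K·τ₀ = 1.1230 × 509.33 = 571.99 MPa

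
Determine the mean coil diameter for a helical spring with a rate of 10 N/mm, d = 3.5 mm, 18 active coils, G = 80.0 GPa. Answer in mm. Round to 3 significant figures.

20.3 mm

D = (Gd⁴/(8N_a·k))^(1/3) = (80.0×10³·3.5⁴/(8·18·10))^(1/3)
  = (8336.81)^(1/3) = 20.2768 mm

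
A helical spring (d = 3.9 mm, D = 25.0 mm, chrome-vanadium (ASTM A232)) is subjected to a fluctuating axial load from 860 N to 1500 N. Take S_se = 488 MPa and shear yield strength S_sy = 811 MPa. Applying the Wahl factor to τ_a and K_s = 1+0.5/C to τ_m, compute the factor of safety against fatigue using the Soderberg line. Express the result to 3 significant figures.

0.392

C = D/d = 25.0/3.9 = 6.4103; K_W = (4C−1)/(4C−4)+0.615/C = 1.2346; K_s = 1+0.5/C = 1.0780
F_a = (F_max−F_min)/2 = 320 N; F_m = (F_max+F_min)/2 = 1180 N
τ_a = K_W·8F_aD/(πd³) = 1.2346 × 343.43 = 423.98 MPa
τ_m = K_s·8F_mD/(πd³) = 1.0780 × 1266.4 = 1365.2 MPa
Soderberg: 1/n_f = τ_a/S_se + τ_m/S_sy = 423.98/488 + 1365.2/811 = 0.86882 + 1.68332 = 2.5521
n_f = 1/2.5521 = 0.3918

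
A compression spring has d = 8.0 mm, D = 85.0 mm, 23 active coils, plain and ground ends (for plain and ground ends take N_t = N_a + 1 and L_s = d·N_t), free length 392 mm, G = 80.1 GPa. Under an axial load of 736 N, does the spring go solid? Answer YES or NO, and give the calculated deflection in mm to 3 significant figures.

YES, δ = 253 mm

k = Gd⁴/(8D³N_a) = (80.1×10³)(8.0⁴)/(8·85.0³·23) = 2.9035 N/mm
N_t = 24; L_s = 8.0·24 = 192 mm; δ_solid = L₀ − L_s = 392 − 192 = 200 mm
δ = F/k = 736/2.9035 = 253.49 mm
δ ≥ δ_solid → spring goes solid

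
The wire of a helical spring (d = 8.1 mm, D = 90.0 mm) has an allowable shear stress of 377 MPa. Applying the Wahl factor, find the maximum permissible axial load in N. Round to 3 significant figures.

774 N

C = D/d = 90.0/8.1 = 11.1111
K_W = (4C−1)/(4C−4) + 0.615/C = 43.444/40.444 + 0.0554 = 1.1295
τ_max = K·8FD/(πd³) → F_max = τ_allow·πd³/(8DK)
F_max = 377·π·8.1³/(8·90.0·1.1295) = 6.2943e+05/813.26 = 773.96 N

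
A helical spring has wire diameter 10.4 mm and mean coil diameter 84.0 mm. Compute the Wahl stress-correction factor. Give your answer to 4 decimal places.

C = D/d = 84.0/10.4 = 8.0769
K_W = (4C−1)/(4C−4) + 0.615/C = 31.308/28.308 + 0.0761 = 1.1821

1.1821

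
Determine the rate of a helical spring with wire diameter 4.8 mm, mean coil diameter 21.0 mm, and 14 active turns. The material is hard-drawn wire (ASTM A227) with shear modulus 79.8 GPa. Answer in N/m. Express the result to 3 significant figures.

k = Gd⁴/(8D³N_a) = (79.8×10³ × 4.8⁴) / (8 × 21.0³ × 14)
  = 4.23612e+07 / 1.03723e+06 = 40.841 N/mm = 40841 N/m

40800 N/m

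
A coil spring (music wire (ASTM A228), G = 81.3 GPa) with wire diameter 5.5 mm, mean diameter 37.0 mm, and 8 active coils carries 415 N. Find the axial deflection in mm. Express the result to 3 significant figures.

18.1 mm

k = Gd⁴/(8D³N_a) = (81.3×10³)(5.5⁴)/(8·37.0³·8) = 22.949 N/mm
δ = F/k = 415 / 22.949 = 18.084 mm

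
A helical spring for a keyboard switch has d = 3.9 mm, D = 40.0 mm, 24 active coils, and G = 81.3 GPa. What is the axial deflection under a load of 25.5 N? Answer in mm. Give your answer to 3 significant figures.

16.7 mm

k = Gd⁴/(8D³N_a) = (81.3×10³)(3.9⁴)/(8·40.0³·24) = 1.5306 N/mm
δ = F/k = 25.5 / 1.5306 = 16.66 mm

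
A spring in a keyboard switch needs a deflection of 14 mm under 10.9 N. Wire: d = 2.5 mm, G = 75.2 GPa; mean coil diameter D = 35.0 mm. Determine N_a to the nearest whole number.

Required rate k = F/δ = 10.9/14 = 0.77857 N/mm
N_a = Gd⁴/(8D³k) = (75.2×10³ × 2.5⁴)/(8 × 35.0³ × 0.77857)
    = 2.9375e+06 / 267050 = 11 → 11 coils

11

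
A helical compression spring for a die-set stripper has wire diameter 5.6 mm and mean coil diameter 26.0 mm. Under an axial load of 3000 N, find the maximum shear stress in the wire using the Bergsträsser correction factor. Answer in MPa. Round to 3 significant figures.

1490 MPa

Spring index C = D/d = 26.0/5.6 = 4.6429
K_B = (4C+2)/(4C−3) = 20.571/15.571 = 1.3211
τ₀ = 8FD/(πd³) = 8·3000·26.0/(π·5.6³) = 624000/551.71 = 1131 MPa
τ_max = K·τ₀ = 1.3211 × 1131 = 1494.2 MPa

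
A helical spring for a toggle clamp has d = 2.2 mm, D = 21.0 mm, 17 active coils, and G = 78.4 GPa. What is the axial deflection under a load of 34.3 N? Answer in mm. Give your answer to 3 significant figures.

23.5 mm

k = Gd⁴/(8D³N_a) = (78.4×10³)(2.2⁴)/(8·21.0³·17) = 1.4582 N/mm
δ = F/k = 34.3 / 1.4582 = 23.523 mm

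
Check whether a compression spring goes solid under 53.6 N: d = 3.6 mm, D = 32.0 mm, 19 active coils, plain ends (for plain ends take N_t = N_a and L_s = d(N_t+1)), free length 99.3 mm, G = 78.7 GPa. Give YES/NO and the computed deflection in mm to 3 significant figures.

NO, δ = 20.2 mm

k = Gd⁴/(8D³N_a) = (78.7×10³)(3.6⁴)/(8·32.0³·19) = 2.6539 N/mm
N_t = 19; L_s = 3.6·20 = 72 mm; δ_solid = L₀ − L_s = 99.3 − 72 = 27.3 mm
δ = F/k = 53.6/2.6539 = 20.196 mm
δ < δ_solid → spring does not go solid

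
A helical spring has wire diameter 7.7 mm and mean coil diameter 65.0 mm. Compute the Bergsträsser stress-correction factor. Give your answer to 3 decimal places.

C = D/d = 65.0/7.7 = 8.4416
K_B = (4C+2)/(4C−3) = 35.766/30.766 = 1.1625

1.163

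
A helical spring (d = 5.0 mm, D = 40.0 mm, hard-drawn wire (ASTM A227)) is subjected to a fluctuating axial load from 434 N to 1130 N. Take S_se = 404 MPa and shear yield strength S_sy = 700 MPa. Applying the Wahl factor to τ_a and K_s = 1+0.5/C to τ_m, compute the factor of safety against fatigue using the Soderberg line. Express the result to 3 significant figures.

C = D/d = 40.0/5.0 = 8.0000; K_W = (4C−1)/(4C−4)+0.615/C = 1.1840; K_s = 1+0.5/C = 1.0625
F_a = (F_max−F_min)/2 = 348 N; F_m = (F_max+F_min)/2 = 782 N
τ_a = K_W·8F_aD/(πd³) = 1.1840 × 283.58 = 335.76 MPa
τ_m = K_s·8F_mD/(πd³) = 1.0625 × 637.23 = 677.06 MPa
Soderberg: 1/n_f = τ_a/S_se + τ_m/S_sy = 335.76/404 + 677.06/700 = 0.83109 + 0.96723 = 1.7983
n_f = 1/1.7983 = 0.5561

0.556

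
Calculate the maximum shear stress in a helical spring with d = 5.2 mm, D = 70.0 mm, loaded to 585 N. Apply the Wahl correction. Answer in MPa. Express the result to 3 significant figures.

820 MPa

Spring index C = D/d = 70.0/5.2 = 13.4615
K_W = (4C−1)/(4C−4) + 0.615/C = 52.846/49.846 + 0.0457 = 1.1059
τ₀ = 8FD/(πd³) = 8·585·70.0/(π·5.2³) = 327600/441.73 = 741.62 MPa
τ_max = K·τ₀ = 1.1059 × 741.62 = 820.14 MPa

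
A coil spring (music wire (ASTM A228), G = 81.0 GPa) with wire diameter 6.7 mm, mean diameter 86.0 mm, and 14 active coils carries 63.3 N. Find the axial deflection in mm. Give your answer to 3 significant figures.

27.6 mm

k = Gd⁴/(8D³N_a) = (81.0×10³)(6.7⁴)/(8·86.0³·14) = 2.2912 N/mm
δ = F/k = 63.3 / 2.2912 = 27.627 mm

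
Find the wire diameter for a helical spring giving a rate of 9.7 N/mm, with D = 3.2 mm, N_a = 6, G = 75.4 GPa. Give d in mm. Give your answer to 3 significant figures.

0.671 mm

d = (8D³N_a·k / G)^(1/4) = (8·3.2³·6·9.7 / (75.4×10³))^0.25
  = (0.20234)^0.25 = 0.6707 mm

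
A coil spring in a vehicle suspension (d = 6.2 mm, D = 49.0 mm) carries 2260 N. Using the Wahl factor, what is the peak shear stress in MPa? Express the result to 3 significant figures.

Spring index C = D/d = 49.0/6.2 = 7.9032
K_W = (4C−1)/(4C−4) + 0.615/C = 30.613/27.613 + 0.0778 = 1.1865
τ₀ = 8FD/(πd³) = 8·2260·49.0/(π·6.2³) = 885920/748.73 = 1183.2 MPa
τ_max = K·τ₀ = 1.1865 × 1183.2 = 1403.9 MPa

1400 MPa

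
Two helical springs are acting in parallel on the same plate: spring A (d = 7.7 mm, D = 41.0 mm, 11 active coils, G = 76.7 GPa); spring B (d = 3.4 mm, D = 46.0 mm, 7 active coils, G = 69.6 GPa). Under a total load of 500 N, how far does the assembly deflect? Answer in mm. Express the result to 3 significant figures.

k_A = Gd⁴/(8D³N_a) = (76.7×10³)(7.7⁴)/(8·41.0³·11) = 44.455 N/mm
k_B = Gd⁴/(8D³N_a) = (69.6×10³)(3.4⁴)/(8·46.0³·7) = 1.7063 N/mm
Parallel: k_eq = 44.455 + 1.7063 = 46.162 N/mm
δ = F/k_eq = 500/46.162 = 10.831 mm

10.8 mm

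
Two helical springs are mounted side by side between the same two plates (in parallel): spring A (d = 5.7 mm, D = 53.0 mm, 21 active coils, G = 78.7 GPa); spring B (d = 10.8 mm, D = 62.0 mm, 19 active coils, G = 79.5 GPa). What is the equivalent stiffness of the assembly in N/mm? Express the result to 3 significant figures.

k_A = Gd⁴/(8D³N_a) = (78.7×10³)(5.7⁴)/(8·53.0³·21) = 3.3215 N/mm
k_B = Gd⁴/(8D³N_a) = (79.5×10³)(10.8⁴)/(8·62.0³·19) = 29.857 N/mm
Parallel: k_eq = 3.3215 + 29.857 = 33.178 N/mm

33.2 N/mm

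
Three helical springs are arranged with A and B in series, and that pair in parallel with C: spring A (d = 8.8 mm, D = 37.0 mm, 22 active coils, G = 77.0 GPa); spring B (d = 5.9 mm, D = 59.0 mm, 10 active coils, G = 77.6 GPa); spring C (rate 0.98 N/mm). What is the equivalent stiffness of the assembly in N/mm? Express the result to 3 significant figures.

k_A = Gd⁴/(8D³N_a) = (77.0×10³)(8.8⁴)/(8·37.0³·22) = 51.797 N/mm
k_B = Gd⁴/(8D³N_a) = (77.6×10³)(5.9⁴)/(8·59.0³·10) = 5.723 N/mm
Springs A,B series: k_AB = 1/(1/51.797+1/5.723) = 5.1536 N/mm; parallel with C: k_eq = 5.1536+0.98 = 6.1336 N/mm

6.13 N/mm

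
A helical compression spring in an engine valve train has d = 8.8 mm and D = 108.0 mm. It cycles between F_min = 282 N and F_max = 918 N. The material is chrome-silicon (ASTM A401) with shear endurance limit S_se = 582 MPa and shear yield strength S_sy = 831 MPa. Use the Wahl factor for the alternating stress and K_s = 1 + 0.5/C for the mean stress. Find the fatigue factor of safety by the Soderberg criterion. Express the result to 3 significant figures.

1.82

C = D/d = 108.0/8.8 = 12.2727; K_W = (4C−1)/(4C−4)+0.615/C = 1.1166; K_s = 1+0.5/C = 1.0407
F_a = (F_max−F_min)/2 = 318 N; F_m = (F_max+F_min)/2 = 600 N
τ_a = K_W·8F_aD/(πd³) = 1.1166 × 128.33 = 143.3 MPa
τ_m = K_s·8F_mD/(πd³) = 1.0407 × 242.14 = 252.01 MPa
Soderberg: 1/n_f = τ_a/S_se + τ_m/S_sy = 143.3/582 + 252.01/831 = 0.24623 + 0.30326 = 0.54948
n_f = 1/0.54948 = 1.82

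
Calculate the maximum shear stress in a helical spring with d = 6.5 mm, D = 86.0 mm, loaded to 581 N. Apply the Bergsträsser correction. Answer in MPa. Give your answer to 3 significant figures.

Spring index C = D/d = 86.0/6.5 = 13.2308
K_B = (4C+2)/(4C−3) = 54.923/49.923 = 1.1002
τ₀ = 8FD/(πd³) = 8·581·86.0/(π·6.5³) = 399728/862.76 = 463.31 MPa
τ_max = K·τ₀ = 1.1002 × 463.31 = 509.72 MPa

510 MPa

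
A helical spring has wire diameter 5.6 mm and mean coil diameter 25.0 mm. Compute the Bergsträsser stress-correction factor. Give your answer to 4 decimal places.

1.3365

C = D/d = 25.0/5.6 = 4.4643
K_B = (4C+2)/(4C−3) = 19.857/14.857 = 1.3365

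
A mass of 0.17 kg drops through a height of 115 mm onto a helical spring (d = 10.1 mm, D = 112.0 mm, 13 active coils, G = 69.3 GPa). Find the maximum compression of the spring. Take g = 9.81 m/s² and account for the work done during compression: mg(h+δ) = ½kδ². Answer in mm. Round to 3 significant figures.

9.16 mm

k = Gd⁴/(8D³N_a) = (69.3×10³)(10.1⁴)/(8·112.0³·13) = 4.9355 N/mm
W = mg = 0.17 × 9.81 = 1.6677 N
½kδ² − Wδ − Wh = 0 → δ = (W + √(W² + 2kWh))/k
δ = (1.6677 + √(2.7812 + 1893.12))/4.9355 = (1.6677 + 43.542)/4.9355 = 9.1601 mm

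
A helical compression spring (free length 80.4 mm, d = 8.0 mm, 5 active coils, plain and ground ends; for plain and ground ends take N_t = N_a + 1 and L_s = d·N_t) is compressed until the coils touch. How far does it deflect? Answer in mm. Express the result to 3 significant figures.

32.4 mm

N_t = 6; L_s = 8.0·6 = 48 mm
δ_solid = L₀ − L_s = 80.4 − 48 = 32.4 mm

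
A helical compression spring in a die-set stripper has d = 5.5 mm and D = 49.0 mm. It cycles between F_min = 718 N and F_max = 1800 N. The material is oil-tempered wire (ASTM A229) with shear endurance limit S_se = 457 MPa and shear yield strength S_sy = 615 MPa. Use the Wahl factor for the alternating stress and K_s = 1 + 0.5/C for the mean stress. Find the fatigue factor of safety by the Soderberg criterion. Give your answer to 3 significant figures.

C = D/d = 49.0/5.5 = 8.9091; K_W = (4C−1)/(4C−4)+0.615/C = 1.1639; K_s = 1+0.5/C = 1.0561
F_a = (F_max−F_min)/2 = 541 N; F_m = (F_max+F_min)/2 = 1259 N
τ_a = K_W·8F_aD/(πd³) = 1.1639 × 405.74 = 472.22 MPa
τ_m = K_s·8F_mD/(πd³) = 1.0561 × 944.22 = 997.21 MPa
Soderberg: 1/n_f = τ_a/S_se + τ_m/S_sy = 472.22/457 + 997.21/615 = 1.03331 + 1.62149 = 2.6548
n_f = 1/2.6548 = 0.3767

0.377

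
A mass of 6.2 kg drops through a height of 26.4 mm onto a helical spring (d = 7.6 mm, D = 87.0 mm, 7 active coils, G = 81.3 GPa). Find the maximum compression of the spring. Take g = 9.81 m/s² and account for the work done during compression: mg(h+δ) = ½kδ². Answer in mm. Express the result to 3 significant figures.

k = Gd⁴/(8D³N_a) = (81.3×10³)(7.6⁴)/(8·87.0³·7) = 7.3553 N/mm
W = mg = 6.2 × 9.81 = 60.822 N
½kδ² − Wδ − Wh = 0 → δ = (W + √(W² + 2kWh))/k
δ = (60.822 + √(3699.3 + 23620.8))/7.3553 = (60.822 + 165.29)/7.3553 = 30.741 mm

30.7 mm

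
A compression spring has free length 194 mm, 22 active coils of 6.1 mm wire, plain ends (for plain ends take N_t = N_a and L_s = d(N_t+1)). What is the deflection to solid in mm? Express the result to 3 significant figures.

53.7 mm

N_t = 22; L_s = 6.1·23 = 140.3 mm
δ_solid = L₀ − L_s = 194 − 140.3 = 53.7 mm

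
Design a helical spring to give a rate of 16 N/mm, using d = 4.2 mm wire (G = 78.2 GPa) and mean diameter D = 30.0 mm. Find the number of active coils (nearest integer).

N_a = Gd⁴/(8D³k) = (78.2×10³ × 4.2⁴)/(8 × 30.0³ × 16)
    = 2.43335e+07 / 3.456e+06 = 7.041 → 7 coils

7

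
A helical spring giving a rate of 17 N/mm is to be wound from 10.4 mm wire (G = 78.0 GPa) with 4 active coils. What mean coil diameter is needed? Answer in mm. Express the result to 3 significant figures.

119 mm

D = (Gd⁴/(8N_a·k))^(1/3) = (78.0×10³·10.4⁴/(8·4·17))^(1/3)
  = (1.67737e+06)^(1/3) = 118.8164 mm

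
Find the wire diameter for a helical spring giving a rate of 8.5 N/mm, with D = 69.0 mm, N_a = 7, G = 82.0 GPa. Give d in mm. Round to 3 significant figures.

d = (8D³N_a·k / G)^(1/4) = (8·69.0³·7·8.5 / (82.0×10³))^0.25
  = (1907)^0.25 = 6.6082 mm

6.61 mm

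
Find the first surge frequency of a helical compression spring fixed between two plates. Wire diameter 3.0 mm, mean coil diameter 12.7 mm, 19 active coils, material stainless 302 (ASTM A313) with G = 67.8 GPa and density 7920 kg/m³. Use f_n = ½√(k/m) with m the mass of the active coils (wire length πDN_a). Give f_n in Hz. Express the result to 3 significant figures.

322 Hz

k = Gd⁴/(8D³N_a) = (67.8×10³)(3.0⁴)/(8·12.7³·19) = 17.638 N/mm = 17638 N/m
Wire length L = πDN_a = π·12.7·19 = 758.07 mm
m = ρ·(πd²/4)·L = 7920 × 7.0686×10⁻⁶ m² × 0.75807 m = 0.042439 kg
f_n = ½√(k/m) = 0.5·√(17638/0.042439) = 0.5·√(4.1562e+05) = 322.34 Hz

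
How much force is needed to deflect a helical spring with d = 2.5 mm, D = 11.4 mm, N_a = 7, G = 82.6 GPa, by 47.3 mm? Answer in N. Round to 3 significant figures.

k = Gd⁴/(8D³N_a) = (82.6×10³)(2.5⁴)/(8·11.4³·7) = 38.89 N/mm
F = k·δ = 38.89 × 47.3 = 1839.5 N

1840 N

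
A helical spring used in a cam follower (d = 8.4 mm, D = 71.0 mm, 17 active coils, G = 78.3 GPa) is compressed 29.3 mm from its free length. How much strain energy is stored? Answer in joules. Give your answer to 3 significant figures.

3.44 J

k = Gd⁴/(8D³N_a) = (78.3×10³)(8.4⁴)/(8·71.0³·17) = 8.0088 N/mm
U = ½kδ² = 0.5 × 8.0088 × 29.3² = 3437.7 N·mm = 3.4377 J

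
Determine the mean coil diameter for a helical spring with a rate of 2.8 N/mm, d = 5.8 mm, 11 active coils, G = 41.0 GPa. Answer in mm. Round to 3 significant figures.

D = (Gd⁴/(8N_a·k))^(1/3) = (41.0×10³·5.8⁴/(8·11·2.8))^(1/3)
  = (188302)^(1/3) = 57.3172 mm

57.3 mm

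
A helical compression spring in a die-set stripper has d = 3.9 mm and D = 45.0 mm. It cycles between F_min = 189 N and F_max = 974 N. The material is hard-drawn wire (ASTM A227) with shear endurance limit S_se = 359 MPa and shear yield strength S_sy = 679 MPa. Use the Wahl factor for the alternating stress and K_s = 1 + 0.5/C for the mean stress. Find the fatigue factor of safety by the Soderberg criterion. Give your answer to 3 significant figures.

0.244

C = D/d = 45.0/3.9 = 11.5385; K_W = (4C−1)/(4C−4)+0.615/C = 1.1245; K_s = 1+0.5/C = 1.0433
F_a = (F_max−F_min)/2 = 392.5 N; F_m = (F_max+F_min)/2 = 581.5 N
τ_a = K_W·8F_aD/(πd³) = 1.1245 × 758.23 = 852.6 MPa
τ_m = K_s·8F_mD/(πd³) = 1.0433 × 1123.3 = 1172 MPa
Soderberg: 1/n_f = τ_a/S_se + τ_m/S_sy = 852.6/359 + 1172/679 = 2.37493 + 1.72608 = 4.101
n_f = 1/4.101 = 0.2438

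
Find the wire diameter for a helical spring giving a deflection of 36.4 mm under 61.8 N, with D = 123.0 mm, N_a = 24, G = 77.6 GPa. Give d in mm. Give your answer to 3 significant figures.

9.40 mm

Required rate k = F/δ = 61.8/36.4 = 1.6978 N/mm
d = (8D³N_a·k / G)^(1/4) = (8·123.0³·24·1.6978 / (77.6×10³))^0.25
  = (7817)^0.25 = 9.4029 mm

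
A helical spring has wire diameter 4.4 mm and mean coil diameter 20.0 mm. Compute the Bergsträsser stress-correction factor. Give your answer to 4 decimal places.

1.3293

C = D/d = 20.0/4.4 = 4.5455
K_B = (4C+2)/(4C−3) = 20.182/15.182 = 1.3293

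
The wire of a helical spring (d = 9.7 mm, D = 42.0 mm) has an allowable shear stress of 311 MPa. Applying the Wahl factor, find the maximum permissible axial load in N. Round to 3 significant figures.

1940 N

C = D/d = 42.0/9.7 = 4.3299
K_W = (4C−1)/(4C−4) + 0.615/C = 16.320/13.320 + 0.1420 = 1.3673
τ_max = K·8FD/(πd³) → F_max = τ_allow·πd³/(8DK)
F_max = 311·π·9.7³/(8·42.0·1.3673) = 8.9171e+05/459.4 = 1941 N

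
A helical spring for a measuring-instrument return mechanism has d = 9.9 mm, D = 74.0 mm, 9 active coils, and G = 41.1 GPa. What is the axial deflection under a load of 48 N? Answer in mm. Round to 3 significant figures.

k = Gd⁴/(8D³N_a) = (41.1×10³)(9.9⁴)/(8·74.0³·9) = 13.532 N/mm
δ = F/k = 48 / 13.532 = 3.5472 mm

3.55 mm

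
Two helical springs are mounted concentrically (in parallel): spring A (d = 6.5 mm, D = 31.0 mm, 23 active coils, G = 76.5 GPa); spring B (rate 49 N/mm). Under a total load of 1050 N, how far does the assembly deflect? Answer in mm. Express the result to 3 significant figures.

14.2 mm

k_A = Gd⁴/(8D³N_a) = (76.5×10³)(6.5⁴)/(8·31.0³·23) = 24.912 N/mm
Parallel: k_eq = 24.912 + 49 = 73.912 N/mm
δ = F/k_eq = 1050/73.912 = 14.206 mm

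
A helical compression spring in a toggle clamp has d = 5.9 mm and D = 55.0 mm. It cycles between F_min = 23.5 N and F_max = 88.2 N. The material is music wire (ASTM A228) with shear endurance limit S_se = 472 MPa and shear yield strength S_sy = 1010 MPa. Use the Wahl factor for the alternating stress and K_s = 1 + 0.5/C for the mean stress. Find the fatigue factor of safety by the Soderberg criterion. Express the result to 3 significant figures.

C = D/d = 55.0/5.9 = 9.3220; K_W = (4C−1)/(4C−4)+0.615/C = 1.1561; K_s = 1+0.5/C = 1.0536
F_a = (F_max−F_min)/2 = 32.35 N; F_m = (F_max+F_min)/2 = 55.85 N
τ_a = K_W·8F_aD/(πd³) = 1.1561 × 22.061 = 25.504 MPa
τ_m = K_s·8F_mD/(πd³) = 1.0536 × 38.086 = 40.129 MPa
Soderberg: 1/n_f = τ_a/S_se + τ_m/S_sy = 25.504/472 + 40.129/1010 = 0.05403 + 0.03973 = 0.093767
n_f = 1/0.093767 = 10.66

10.7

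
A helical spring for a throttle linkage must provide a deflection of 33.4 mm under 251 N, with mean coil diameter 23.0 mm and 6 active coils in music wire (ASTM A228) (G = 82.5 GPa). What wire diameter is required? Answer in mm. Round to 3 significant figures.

2.70 mm

Required rate k = F/δ = 251/33.4 = 7.515 N/mm
d = (8D³N_a·k / G)^(1/4) = (8·23.0³·6·7.515 / (82.5×10³))^0.25
  = (53.198)^0.25 = 2.7007 mm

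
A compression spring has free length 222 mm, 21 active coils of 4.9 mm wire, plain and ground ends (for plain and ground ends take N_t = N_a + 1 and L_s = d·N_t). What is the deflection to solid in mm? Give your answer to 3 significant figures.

N_t = 22; L_s = 4.9·22 = 107.8 mm
δ_solid = L₀ − L_s = 222 − 107.8 = 114.2 mm

114 mm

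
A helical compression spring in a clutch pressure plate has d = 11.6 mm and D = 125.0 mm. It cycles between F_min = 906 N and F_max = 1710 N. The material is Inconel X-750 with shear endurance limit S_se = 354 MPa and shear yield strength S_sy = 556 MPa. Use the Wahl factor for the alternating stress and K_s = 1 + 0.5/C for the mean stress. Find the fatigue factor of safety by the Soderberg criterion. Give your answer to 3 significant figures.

1.31

C = D/d = 125.0/11.6 = 10.7759; K_W = (4C−1)/(4C−4)+0.615/C = 1.1338; K_s = 1+0.5/C = 1.0464
F_a = (F_max−F_min)/2 = 402 N; F_m = (F_max+F_min)/2 = 1308 N
τ_a = K_W·8F_aD/(πd³) = 1.1338 × 81.979 = 92.947 MPa
τ_m = K_s·8F_mD/(πd³) = 1.0464 × 266.74 = 279.11 MPa
Soderberg: 1/n_f = τ_a/S_se + τ_m/S_sy = 92.947/354 + 279.11/556 = 0.26256 + 0.50200 = 0.76457
n_f = 1/0.76457 = 1.308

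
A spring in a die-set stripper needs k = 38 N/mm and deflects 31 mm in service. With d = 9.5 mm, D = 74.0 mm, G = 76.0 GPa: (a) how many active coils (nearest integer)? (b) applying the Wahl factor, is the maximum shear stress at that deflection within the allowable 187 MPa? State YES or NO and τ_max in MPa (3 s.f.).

(a) 5 coils; (b) NO, τ_max = 309 MPa

N_a = Gd⁴/(8D³k) = (76.0×10³)(9.5⁴)/(8·74.0³·38) = 5.025 → N_a = 5
Actual rate k = Gd⁴/(8D³·5) = 38.19 N/mm
Working load F = kδ = 38.19·31 = 1183.9 N
C = 74.0/9.5 = 7.7895; K_W = (4C−1)/(4C−4)+0.615/C = 1.1894
τ_max = K_W·8FD/(πd³) = 1.1894·260.2 = 309.49 MPa
τ_max > 187 MPa → exceeds allowable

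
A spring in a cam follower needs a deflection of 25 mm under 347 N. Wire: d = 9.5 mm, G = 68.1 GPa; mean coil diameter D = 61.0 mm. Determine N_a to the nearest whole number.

Required rate k = F/δ = 347/25 = 13.88 N/mm
N_a = Gd⁴/(8D³k) = (68.1×10³ × 9.5⁴)/(8 × 61.0³ × 13.88)
    = 5.54679e+08 / 2.5204e+07 = 22.01 → 22 coils

22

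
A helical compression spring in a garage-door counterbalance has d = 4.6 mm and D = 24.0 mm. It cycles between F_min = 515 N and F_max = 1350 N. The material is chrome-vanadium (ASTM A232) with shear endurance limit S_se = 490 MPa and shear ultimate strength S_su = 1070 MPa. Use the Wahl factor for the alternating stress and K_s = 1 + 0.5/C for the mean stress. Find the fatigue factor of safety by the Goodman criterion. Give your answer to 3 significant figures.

C = D/d = 24.0/4.6 = 5.2174; K_W = (4C−1)/(4C−4)+0.615/C = 1.2957; K_s = 1+0.5/C = 1.0958
F_a = (F_max−F_min)/2 = 417.5 N; F_m = (F_max+F_min)/2 = 932.5 N
τ_a = K_W·8F_aD/(πd³) = 1.2957 × 262.14 = 339.66 MPa
τ_m = K_s·8F_mD/(πd³) = 1.0958 × 585.5 = 641.61 MPa
Goodman: 1/n_f = τ_a/S_se + τ_m/S_su = 339.66/490 + 641.61/1070 = 0.69318 + 0.59964 = 1.2928
n_f = 1/1.2928 = 0.7735

0.774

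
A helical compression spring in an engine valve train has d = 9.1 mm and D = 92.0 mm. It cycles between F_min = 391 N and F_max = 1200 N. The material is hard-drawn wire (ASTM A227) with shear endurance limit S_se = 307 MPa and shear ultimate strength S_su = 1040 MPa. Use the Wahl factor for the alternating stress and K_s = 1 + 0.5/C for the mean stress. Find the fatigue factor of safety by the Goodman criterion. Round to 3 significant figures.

1.39

C = D/d = 92.0/9.1 = 10.1099; K_W = (4C−1)/(4C−4)+0.615/C = 1.1432; K_s = 1+0.5/C = 1.0495
F_a = (F_max−F_min)/2 = 404.5 N; F_m = (F_max+F_min)/2 = 795.5 N
τ_a = K_W·8F_aD/(πd³) = 1.1432 × 125.75 = 143.76 MPa
τ_m = K_s·8F_mD/(πd³) = 1.0495 × 247.31 = 259.54 MPa
Goodman: 1/n_f = τ_a/S_se + τ_m/S_su = 143.76/307 + 259.54/1040 = 0.46826 + 0.24956 = 0.71782
n_f = 1/0.71782 = 1.393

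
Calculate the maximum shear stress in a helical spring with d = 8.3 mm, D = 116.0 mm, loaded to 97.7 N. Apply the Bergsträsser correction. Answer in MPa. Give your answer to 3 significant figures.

Spring index C = D/d = 116.0/8.3 = 13.9759
K_B = (4C+2)/(4C−3) = 57.904/52.904 = 1.0945
τ₀ = 8FD/(πd³) = 8·97.7·116.0/(π·8.3³) = 90665.6/1796.3 = 50.473 MPa
τ_max = K·τ₀ = 1.0945 × 50.473 = 55.243 MPa

55.2 MPa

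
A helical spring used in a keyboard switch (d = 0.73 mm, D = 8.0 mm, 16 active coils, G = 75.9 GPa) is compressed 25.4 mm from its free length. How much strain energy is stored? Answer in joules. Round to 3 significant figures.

k = Gd⁴/(8D³N_a) = (75.9×10³)(0.73⁴)/(8·8.0³·16) = 0.32889 N/mm
U = ½kδ² = 0.5 × 0.32889 × 25.4² = 106.09 N·mm = 0.10609 J

0.106 J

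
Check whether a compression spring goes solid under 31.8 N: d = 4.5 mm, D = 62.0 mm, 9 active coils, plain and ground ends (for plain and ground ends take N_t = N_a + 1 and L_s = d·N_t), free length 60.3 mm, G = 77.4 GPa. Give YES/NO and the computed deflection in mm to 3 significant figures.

k = Gd⁴/(8D³N_a) = (77.4×10³)(4.5⁴)/(8·62.0³·9) = 1.8496 N/mm
N_t = 10; L_s = 4.5·10 = 45 mm; δ_solid = L₀ − L_s = 60.3 − 45 = 15.3 mm
δ = F/k = 31.8/1.8496 = 17.193 mm
δ ≥ δ_solid → spring goes solid

YES, δ = 17.2 mm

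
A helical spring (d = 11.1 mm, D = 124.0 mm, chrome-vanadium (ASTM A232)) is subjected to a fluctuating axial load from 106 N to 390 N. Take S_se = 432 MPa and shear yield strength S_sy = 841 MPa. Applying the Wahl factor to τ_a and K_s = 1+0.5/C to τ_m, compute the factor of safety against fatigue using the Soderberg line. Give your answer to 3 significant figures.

C = D/d = 124.0/11.1 = 11.1712; K_W = (4C−1)/(4C−4)+0.615/C = 1.1288; K_s = 1+0.5/C = 1.0448
F_a = (F_max−F_min)/2 = 142 N; F_m = (F_max+F_min)/2 = 248 N
τ_a = K_W·8F_aD/(πd³) = 1.1288 × 32.785 = 37.008 MPa
τ_m = K_s·8F_mD/(πd³) = 1.0448 × 57.259 = 59.822 MPa
Soderberg: 1/n_f = τ_a/S_se + τ_m/S_sy = 37.008/432 + 59.822/841 = 0.08567 + 0.07113 = 0.1568
n_f = 1/0.1568 = 6.378

6.38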